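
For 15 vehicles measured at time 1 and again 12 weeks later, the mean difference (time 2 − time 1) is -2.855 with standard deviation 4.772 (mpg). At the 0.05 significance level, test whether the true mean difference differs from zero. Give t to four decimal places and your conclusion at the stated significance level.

H0: μ_d = 0; H1: μ_d ≠ 0 (paired t-test on the differences, two-sided).
t = d̄/(s_d/√n) = -2.855/(4.772/√15) = -2.3171
df = n − 1 = 14
Two-sided p-value ≈ 0.0362
Since p ≈ 0.0362 < α = 0.05, reject H0; the data support H1.

t = -2.3171; reject H0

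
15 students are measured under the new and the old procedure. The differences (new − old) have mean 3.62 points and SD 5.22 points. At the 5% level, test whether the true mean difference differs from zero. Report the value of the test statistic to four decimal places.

H0: μ_d = 0; H1: μ_d ≠ 0 (paired t-test on the differences, two-sided).
t = d̄/(s_d/√n) = 3.62/(5.22/√15) = 2.6859
df = n − 1 = 14
Two-sided p-value ≈ 0.0177
Since p ≈ 0.0177 < α = 0.05, reject H0; the evidence is statistically significant.

2.6859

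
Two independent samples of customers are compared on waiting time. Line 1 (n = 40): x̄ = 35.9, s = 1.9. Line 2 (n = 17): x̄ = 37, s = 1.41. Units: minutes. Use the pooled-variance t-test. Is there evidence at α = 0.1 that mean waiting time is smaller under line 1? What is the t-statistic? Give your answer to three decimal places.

-2.145

Let group 1 = line 1, group 2 = line 2. H0: μ_1 = μ_2; H1: μ_1 < μ_2 (two-sample pooled-variance t-test, left-tailed).
s_p² = [(40−1)·1.9² + (17−1)·1.41²]/(40+17−2) = 3.13817
t = (35.9 − 37)/√[3.13817·(1/40 + 1/17)] = -2.145
df = n₁ + n₂ − 2 = 55
p-value = P(T ≤ -2.145) ≈ 0.0182
Since p ≈ 0.0182 < α = 0.1, reject H0; the data support H1.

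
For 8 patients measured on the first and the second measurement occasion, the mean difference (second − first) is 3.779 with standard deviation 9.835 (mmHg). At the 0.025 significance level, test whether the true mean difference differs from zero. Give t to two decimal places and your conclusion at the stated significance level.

t = 1.09; fail to reject H0

H0: μ_d = 0; H1: μ_d ≠ 0 (paired t-test on the differences, two-sided).
t = d̄/(s_d/√n) = 3.779/(9.835/√8) = 1.09
df = n − 1 = 7
Two-sided p-value ≈ 0.3131
Since p ≈ 0.3131 > α = 0.025, fail to reject H0; the evidence is not statistically significant.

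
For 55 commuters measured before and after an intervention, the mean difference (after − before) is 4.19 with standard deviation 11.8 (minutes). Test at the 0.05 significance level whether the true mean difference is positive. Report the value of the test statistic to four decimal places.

H0: μ_d = 0; H1: μ_d > 0 (paired t-test on the differences, right-tailed).
t = d̄/(s_d/√n) = 4.19/(11.8/√55) = 2.6334
df = n − 1 = 54
p-value = P(T ≥ 2.6334) ≈ 0.006
Since p ≈ 0.006 < α = 0.05, reject H0; the data support H1.

2.6334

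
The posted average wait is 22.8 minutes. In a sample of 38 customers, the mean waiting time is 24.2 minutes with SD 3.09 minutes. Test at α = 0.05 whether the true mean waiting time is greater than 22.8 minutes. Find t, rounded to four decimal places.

H0: μ = 22.8; H1: μ > 22.8 (one-sample t-test, right-tailed).
t = (x̄ − μ₀)/(s/√n) = (24.2 − 22.8)/(3.09/√38) = 2.7929
df = n − 1 = 37
p-value = P(T ≥ 2.7929) ≈ 0.0041
Since p ≈ 0.0041 < α = 0.05, reject H0; the data support H1.

2.7929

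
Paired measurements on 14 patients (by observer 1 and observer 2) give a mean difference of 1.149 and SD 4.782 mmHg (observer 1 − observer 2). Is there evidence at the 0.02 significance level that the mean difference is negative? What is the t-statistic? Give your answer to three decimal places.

H0: μ_d = 0; H1: μ_d < 0 (paired t-test on the differences, left-tailed).
t = d̄/(s_d/√n) = 1.149/(4.782/√14) = 0.899
df = n − 1 = 13
p-value = P(T ≤ 0.899) ≈ 0.808
Since p ≈ 0.808 > α = 0.02, fail to reject H0; the data do not provide sufficient evidence against H0.

0.899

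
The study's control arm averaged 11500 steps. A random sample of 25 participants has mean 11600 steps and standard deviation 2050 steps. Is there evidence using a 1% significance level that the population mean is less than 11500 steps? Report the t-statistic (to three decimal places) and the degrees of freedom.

H0: μ = 11500; H1: μ < 11500 (one-sample t-test, left-tailed).
t = (x̄ − μ₀)/(s/√n) = (11600 − 11500)/(2050/√25) = 0.244
df = n − 1 = 24
p-value = P(T ≤ 0.244) ≈ 0.5953
Since p ≈ 0.5953 > α = 0.01, fail to reject H0; the data do not provide sufficient evidence against H0.

t = 0.244, df = 24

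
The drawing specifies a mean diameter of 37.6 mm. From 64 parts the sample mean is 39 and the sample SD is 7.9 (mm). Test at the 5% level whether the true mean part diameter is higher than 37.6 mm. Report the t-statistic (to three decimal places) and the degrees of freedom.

H0: μ = 37.6; H1: μ > 37.6 (one-sample t-test, right-tailed).
t = (x̄ − μ₀)/(s/√n) = (39 − 37.6)/(7.9/√64) = 1.418
df = n − 1 = 63
p-value = P(T ≥ 1.418) ≈ 0.081
Since p ≈ 0.081 > α = 0.05, fail to reject H0; the data do not provide sufficient evidence against H0.

t = 1.418, df = 63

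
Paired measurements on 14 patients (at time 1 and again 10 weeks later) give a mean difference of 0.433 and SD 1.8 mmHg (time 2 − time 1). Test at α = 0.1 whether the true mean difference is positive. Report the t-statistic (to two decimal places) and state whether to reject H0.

H0: μ_d = 0; H1: μ_d > 0 (paired t-test on the differences, right-tailed).
t = d̄/(s_d/√n) = 0.433/(1.8/√14) = 0.90
df = n − 1 = 13
p-value = P(T ≥ 0.90) ≈ 0.1922
Since p ≈ 0.1922 > α = 0.1, fail to reject H0; the data do not provide sufficient evidence against H0.

t = 0.90; fail to reject H0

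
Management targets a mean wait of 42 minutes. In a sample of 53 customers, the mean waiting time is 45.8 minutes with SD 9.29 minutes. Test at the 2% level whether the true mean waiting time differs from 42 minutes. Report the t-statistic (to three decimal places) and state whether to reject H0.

t = 2.978; reject H0

H0: μ = 42; H1: μ ≠ 42 (one-sample t-test, two-sided).
t = (x̄ − μ₀)/(s/√n) = (45.8 − 42)/(9.29/√53) = 2.978
df = n − 1 = 52
Two-sided p-value ≈ 0.0044
Since p ≈ 0.0044 < α = 0.02, reject H0; the evidence is statistically significant.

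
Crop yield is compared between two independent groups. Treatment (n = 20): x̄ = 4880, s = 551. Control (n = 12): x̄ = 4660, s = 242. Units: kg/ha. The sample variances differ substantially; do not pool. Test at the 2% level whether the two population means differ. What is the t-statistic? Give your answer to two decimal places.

Let group 1 = treatment, group 2 = control. H0: μ_1 = μ_2; H1: μ_1 ≠ μ_2 (Welch's two-sample t-test, two-sided).
t = (x̄_1 − x̄_2)/√(s_1²/n_1 + s_2²/n_2) = (4880 − 4660)/√(551²/20 + 242²/12) = 1.55
Welch–Satterthwaite df ≈ 28.15
Two-sided p-value ≈ 0.1315
Since p ≈ 0.1315 > α = 0.02, fail to reject H0; the data do not provide sufficient evidence against H0.

1.55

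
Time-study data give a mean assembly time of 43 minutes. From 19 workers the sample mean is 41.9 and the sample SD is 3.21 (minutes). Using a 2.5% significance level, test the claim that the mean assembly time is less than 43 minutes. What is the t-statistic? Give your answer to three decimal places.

H0: μ = 43; H1: μ < 43 (one-sample t-test, left-tailed).
t = (x̄ − μ₀)/(s/√n) = (41.9 − 43)/(3.21/√19) = -1.494
df = n − 1 = 18
p-value = P(T ≤ -1.494) ≈ 0.076
Since p ≈ 0.076 > α = 0.025, fail to reject H0; the evidence is not statistically significant.

-1.494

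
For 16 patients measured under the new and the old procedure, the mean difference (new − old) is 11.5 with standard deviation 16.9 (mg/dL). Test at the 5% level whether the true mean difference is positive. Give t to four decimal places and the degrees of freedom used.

t = 2.7219, df = 15

H0: μ_d = 0; H1: μ_d > 0 (paired t-test on the differences, right-tailed).
t = d̄/(s_d/√n) = 11.5/(16.9/√16) = 2.7219
df = n − 1 = 15
p-value = P(T ≥ 2.7219) ≈ 0.0079
Since p ≈ 0.0079 < α = 0.05, reject H0; the data support H1.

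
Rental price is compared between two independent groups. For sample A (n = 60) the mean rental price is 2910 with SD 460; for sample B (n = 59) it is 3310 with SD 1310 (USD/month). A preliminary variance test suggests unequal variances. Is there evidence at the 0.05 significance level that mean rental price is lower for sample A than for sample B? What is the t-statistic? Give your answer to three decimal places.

Let group 1 = sample A, group 2 = sample B. H0: μ_1 = μ_2; H1: μ_1 < μ_2 (Welch's two-sample t-test, left-tailed).
t = (x̄_1 − x̄_2)/√(s_1²/n_1 + s_2²/n_2) = (2910 − 3310)/√(460²/60 + 1310²/59) = -2.215
Welch–Satterthwaite df ≈ 71.88
p-value = P(T ≤ -2.215) ≈ 0.015
Since p ≈ 0.015 < α = 0.05, reject H0; the evidence is statistically significant.

-2.215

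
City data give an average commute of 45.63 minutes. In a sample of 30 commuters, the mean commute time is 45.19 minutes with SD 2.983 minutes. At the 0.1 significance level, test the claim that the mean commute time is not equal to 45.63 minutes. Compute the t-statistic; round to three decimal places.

-0.808

H0: μ = 45.63; H1: μ ≠ 45.63 (one-sample t-test, two-sided).
t = (x̄ − μ₀)/(s/√n) = (45.19 − 45.63)/(2.983/√30) = -0.808
df = n − 1 = 29
Two-sided p-value ≈ 0.4257
Since p ≈ 0.4257 > α = 0.1, fail to reject H0; the data do not provide sufficient evidence against H0.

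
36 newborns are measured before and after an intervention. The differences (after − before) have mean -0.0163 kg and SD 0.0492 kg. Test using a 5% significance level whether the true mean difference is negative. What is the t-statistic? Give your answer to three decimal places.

H0: μ_d = 0; H1: μ_d < 0 (paired t-test on the differences, left-tailed).
t = d̄/(s_d/√n) = -0.0163/(0.0492/√36) = -1.988
df = n − 1 = 35
p-value = P(T ≤ -1.988) ≈ 0.027
Since p ≈ 0.027 < α = 0.05, reject H0; the data support H1.

-1.988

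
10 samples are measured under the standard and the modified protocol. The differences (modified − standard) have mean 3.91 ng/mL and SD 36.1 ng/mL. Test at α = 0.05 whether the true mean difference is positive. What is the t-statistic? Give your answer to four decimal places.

H0: μ_d = 0; H1: μ_d > 0 (paired t-test on the differences, right-tailed).
t = d̄/(s_d/√n) = 3.91/(36.1/√10) = 0.3425
df = n − 1 = 9
p-value = P(T ≥ 0.3425) ≈ 0.370
Since p ≈ 0.370 > α = 0.05, fail to reject H0; the data do not provide sufficient evidence against H0.

0.3425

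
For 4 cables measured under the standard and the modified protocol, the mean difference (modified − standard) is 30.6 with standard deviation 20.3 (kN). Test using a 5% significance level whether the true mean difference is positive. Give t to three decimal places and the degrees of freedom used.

t = 3.015, df = 3

H0: μ_d = 0; H1: μ_d > 0 (paired t-test on the differences, right-tailed).
t = d̄/(s_d/√n) = 30.6/(20.3/√4) = 3.015
df = n − 1 = 3
p-value = P(T ≥ 3.015) ≈ 0.028
Since p ≈ 0.028 < α = 0.05, reject H0; the evidence is statistically significant.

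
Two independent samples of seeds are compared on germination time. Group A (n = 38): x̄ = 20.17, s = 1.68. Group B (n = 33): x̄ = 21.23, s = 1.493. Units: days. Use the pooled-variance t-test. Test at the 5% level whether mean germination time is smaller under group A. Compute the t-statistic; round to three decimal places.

Let group 1 = group A, group 2 = group B. H0: μ_1 = μ_2; H1: μ_1 < μ_2 (two-sample pooled-variance t-test, left-tailed).
s_p² = [(38−1)·1.68² + (33−1)·1.493²]/(38+33−2) = 2.54722
t = (20.17 − 21.23)/√[2.54722·(1/38 + 1/33)] = -2.791
df = n₁ + n₂ − 2 = 69
p-value = P(T ≤ -2.791) ≈ 0.003
Since p ≈ 0.003 < α = 0.05, reject H0; the evidence is statistically significant.

-2.791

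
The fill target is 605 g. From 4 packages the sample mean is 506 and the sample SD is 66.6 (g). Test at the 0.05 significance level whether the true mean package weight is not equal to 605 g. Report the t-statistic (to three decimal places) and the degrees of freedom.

H0: μ = 605; H1: μ ≠ 605 (one-sample t-test, two-sided).
t = (x̄ − μ₀)/(s/√n) = (506 − 605)/(66.6/√4) = -2.973
df = n − 1 = 3
Two-sided p-value ≈ 0.0589
Since p ≈ 0.0589 > α = 0.05, fail to reject H0; the evidence is not statistically significant.

t = -2.973, df = 3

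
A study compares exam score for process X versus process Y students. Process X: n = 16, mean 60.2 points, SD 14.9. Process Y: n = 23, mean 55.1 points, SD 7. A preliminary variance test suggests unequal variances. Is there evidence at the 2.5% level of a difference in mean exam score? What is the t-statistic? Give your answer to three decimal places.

1.275

Let group 1 = process X, group 2 = process Y. H0: μ_1 = μ_2; H1: μ_1 ≠ μ_2 (Welch's two-sample t-test, two-sided).
t = (x̄_1 − x̄_2)/√(s_1²/n_1 + s_2²/n_2) = (60.2 − 55.1)/√(14.9²/16 + 7²/23) = 1.275
Welch–Satterthwaite df ≈ 19.64
Two-sided p-value ≈ 0.217
Since p ≈ 0.217 > α = 0.025, fail to reject H0; the evidence is not statistically significant.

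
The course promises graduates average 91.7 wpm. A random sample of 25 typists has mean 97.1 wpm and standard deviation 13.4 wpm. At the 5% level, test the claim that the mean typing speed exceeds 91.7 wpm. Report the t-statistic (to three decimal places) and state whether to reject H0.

t = 2.015; reject H0

H0: μ = 91.7; H1: μ > 91.7 (one-sample t-test, right-tailed).
t = (x̄ − μ₀)/(s/√n) = (97.1 − 91.7)/(13.4/√25) = 2.015
df = n − 1 = 24
p-value = P(T ≥ 2.015) ≈ 0.028
Since p ≈ 0.028 < α = 0.05, reject H0; the evidence is statistically significant.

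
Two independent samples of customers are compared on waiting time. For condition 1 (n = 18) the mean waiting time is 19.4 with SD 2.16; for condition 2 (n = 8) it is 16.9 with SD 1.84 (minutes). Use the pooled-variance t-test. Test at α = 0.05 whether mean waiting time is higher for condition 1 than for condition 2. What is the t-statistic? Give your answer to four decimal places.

2.8398

Let group 1 = condition 1, group 2 = condition 2. H0: μ_1 = μ_2; H1: μ_1 > μ_2 (two-sample pooled-variance t-test, right-tailed).
s_p² = [(18−1)·2.16² + (8−1)·1.84²]/(18+8−2) = 4.29227
t = (19.4 − 16.9)/√[4.29227·(1/18 + 1/8)] = 2.8398
df = n₁ + n₂ − 2 = 24
p-value = P(T ≥ 2.8398) ≈ 0.0045
Since p ≈ 0.0045 < α = 0.05, reject H0; the evidence is statistically significant.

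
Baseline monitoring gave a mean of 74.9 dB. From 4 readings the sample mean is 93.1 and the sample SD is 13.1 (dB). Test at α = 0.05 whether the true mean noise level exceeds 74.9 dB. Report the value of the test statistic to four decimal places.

H0: μ = 74.9; H1: μ > 74.9 (one-sample t-test, right-tailed).
t = (x̄ − μ₀)/(s/√n) = (93.1 − 74.9)/(13.1/√4) = 2.7786
df = n − 1 = 3
p-value = P(T ≥ 2.7786) ≈ 0.0345
Since p ≈ 0.0345 < α = 0.05, reject H0; the data support H1.

2.7786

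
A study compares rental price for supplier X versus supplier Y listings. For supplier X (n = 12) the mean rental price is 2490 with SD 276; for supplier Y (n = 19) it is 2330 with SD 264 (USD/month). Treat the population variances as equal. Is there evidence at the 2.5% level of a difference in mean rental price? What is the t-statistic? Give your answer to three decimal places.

1.615

Let group 1 = supplier X, group 2 = supplier Y. H0: μ_1 = μ_2; H1: μ_1 ≠ μ_2 (two-sample pooled-variance t-test, two-sided).
s_p² = [(12−1)·276² + (19−1)·264²]/(12+19−2) = 72153.9
t = (2490 − 2330)/√[72153.9·(1/12 + 1/19)] = 1.615
df = n₁ + n₂ − 2 = 29
Two-sided p-value ≈ 0.117
Since p ≈ 0.117 > α = 0.025, fail to reject H0; the data do not provide sufficient evidence against H0.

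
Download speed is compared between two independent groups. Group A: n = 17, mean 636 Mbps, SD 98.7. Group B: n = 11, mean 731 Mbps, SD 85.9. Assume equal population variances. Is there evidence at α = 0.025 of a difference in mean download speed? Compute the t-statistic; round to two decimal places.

-2.61

Let group 1 = group A, group 2 = group B. H0: μ_1 = μ_2; H1: μ_1 ≠ μ_2 (two-sample pooled-variance t-test, two-sided).
s_p² = [(17−1)·98.7² + (11−1)·85.9²]/(17+11−2) = 8832.89
t = (636 − 731)/√[8832.89·(1/17 + 1/11)] = -2.61
df = n₁ + n₂ − 2 = 26
Two-sided p-value ≈ 0.015
Since p ≈ 0.015 < α = 0.025, reject H0; the data support H1.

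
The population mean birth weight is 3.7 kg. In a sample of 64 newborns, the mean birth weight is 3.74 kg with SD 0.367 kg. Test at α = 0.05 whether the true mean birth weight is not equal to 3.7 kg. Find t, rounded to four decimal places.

H0: μ = 3.7; H1: μ ≠ 3.7 (one-sample t-test, two-sided).
t = (x̄ − μ₀)/(s/√n) = (3.74 − 3.7)/(0.367/√64) = 0.8719
df = n − 1 = 63
Two-sided p-value ≈ 0.3866
Since p ≈ 0.3866 > α = 0.05, fail to reject H0; the data do not provide sufficient evidence against H0.

0.8719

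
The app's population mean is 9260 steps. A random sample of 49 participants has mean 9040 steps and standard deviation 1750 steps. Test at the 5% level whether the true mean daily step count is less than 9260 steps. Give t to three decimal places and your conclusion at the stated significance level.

H0: μ = 9260; H1: μ < 9260 (one-sample t-test, left-tailed).
t = (x̄ − μ₀)/(s/√n) = (9040 − 9260)/(1750/√49) = -0.880
df = n − 1 = 48
p-value = P(T ≤ -0.880) ≈ 0.192
Since p ≈ 0.192 > α = 0.05, fail to reject H0; the evidence is not statistically significant.

t = -0.880; fail to reject H0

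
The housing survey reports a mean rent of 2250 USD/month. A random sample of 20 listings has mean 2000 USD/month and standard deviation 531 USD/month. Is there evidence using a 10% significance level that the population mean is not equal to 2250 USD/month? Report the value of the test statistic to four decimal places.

H0: μ = 2250; H1: μ ≠ 2250 (one-sample t-test, two-sided).
t = (x̄ − μ₀)/(s/√n) = (2000 − 2250)/(531/√20) = -2.1055
df = n − 1 = 19
Two-sided p-value ≈ 0.049
Since p ≈ 0.049 < α = 0.1, reject H0; the data support H1.

-2.1055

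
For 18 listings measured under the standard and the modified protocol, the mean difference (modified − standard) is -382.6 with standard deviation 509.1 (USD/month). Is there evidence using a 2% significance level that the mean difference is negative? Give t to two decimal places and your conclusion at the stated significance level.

H0: μ_d = 0; H1: μ_d < 0 (paired t-test on the differences, left-tailed).
t = d̄/(s_d/√n) = -382.6/(509.1/√18) = -3.19
df = n − 1 = 17
p-value = P(T ≤ -3.19) ≈ 0.003
Since p ≈ 0.003 < α = 0.02, reject H0; the data support H1.

t = -3.19; reject H0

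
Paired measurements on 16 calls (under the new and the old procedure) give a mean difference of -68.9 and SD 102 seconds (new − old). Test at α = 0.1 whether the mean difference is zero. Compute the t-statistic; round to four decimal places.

-2.7020

H0: μ_d = 0; H1: μ_d ≠ 0 (paired t-test on the differences, two-sided).
t = d̄/(s_d/√n) = -68.9/(102/√16) = -2.7020
df = n − 1 = 15
Two-sided p-value ≈ 0.0164
Since p ≈ 0.0164 < α = 0.1, reject H0; the data support H1.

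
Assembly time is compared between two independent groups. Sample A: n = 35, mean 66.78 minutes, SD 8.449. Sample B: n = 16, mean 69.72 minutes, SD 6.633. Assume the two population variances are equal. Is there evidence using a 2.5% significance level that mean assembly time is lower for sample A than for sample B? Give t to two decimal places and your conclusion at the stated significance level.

Let group 1 = sample A, group 2 = sample B. H0: μ_1 = μ_2; H1: μ_1 < μ_2 (two-sample pooled-variance t-test, left-tailed).
s_p² = [(35−1)·8.449² + (16−1)·6.633²]/(35+16−2) = 63.0012
t = (66.78 − 69.72)/√[63.0012·(1/35 + 1/16)] = -1.23
df = n₁ + n₂ − 2 = 49
p-value = P(T ≤ -1.23) ≈ 0.113
Since p ≈ 0.113 > α = 0.025, fail to reject H0; the evidence is not statistically significant.

t = -1.23; fail to reject H0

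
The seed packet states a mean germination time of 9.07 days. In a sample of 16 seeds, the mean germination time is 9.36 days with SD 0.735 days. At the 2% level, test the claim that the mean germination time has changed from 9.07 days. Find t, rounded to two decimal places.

1.58

H0: μ = 9.07; H1: μ ≠ 9.07 (one-sample t-test, two-sided).
t = (x̄ − μ₀)/(s/√n) = (9.36 − 9.07)/(0.735/√16) = 1.58
df = n − 1 = 15
Two-sided p-value ≈ 0.135
Since p ≈ 0.135 > α = 0.02, fail to reject H0; the data do not provide sufficient evidence against H0.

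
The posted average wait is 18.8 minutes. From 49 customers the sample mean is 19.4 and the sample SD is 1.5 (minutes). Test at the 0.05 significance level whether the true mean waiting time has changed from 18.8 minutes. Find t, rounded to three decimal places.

H0: μ = 18.8; H1: μ ≠ 18.8 (one-sample t-test, two-sided).
t = (x̄ − μ₀)/(s/√n) = (19.4 − 18.8)/(1.5/√49) = 2.800
df = n − 1 = 48
Two-sided p-value ≈ 0.0073
Since p ≈ 0.0073 < α = 0.05, reject H0; the evidence is statistically significant.

2.800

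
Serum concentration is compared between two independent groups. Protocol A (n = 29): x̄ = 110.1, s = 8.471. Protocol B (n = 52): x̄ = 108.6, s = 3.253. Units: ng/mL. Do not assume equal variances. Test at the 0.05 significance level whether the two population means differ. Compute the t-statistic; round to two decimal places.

Let group 1 = protocol A, group 2 = protocol B. H0: μ_1 = μ_2; H1: μ_1 ≠ μ_2 (Welch's two-sample t-test, two-sided).
t = (x̄_1 − x̄_2)/√(s_1²/n_1 + s_2²/n_2) = (110.1 − 108.6)/√(8.471²/29 + 3.253²/52) = 0.92
Welch–Satterthwaite df ≈ 32.67
Two-sided p-value ≈ 0.3661
Since p ≈ 0.3661 > α = 0.05, fail to reject H0; the data do not provide sufficient evidence against H0.

0.92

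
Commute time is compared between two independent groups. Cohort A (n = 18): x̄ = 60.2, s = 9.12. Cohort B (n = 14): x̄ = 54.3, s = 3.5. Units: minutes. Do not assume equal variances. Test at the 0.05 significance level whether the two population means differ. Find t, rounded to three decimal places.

Let group 1 = cohort A, group 2 = cohort B. H0: μ_1 = μ_2; H1: μ_1 ≠ μ_2 (Welch's two-sample t-test, two-sided).
t = (x̄_1 − x̄_2)/√(s_1²/n_1 + s_2²/n_2) = (60.2 − 54.3)/√(9.12²/18 + 3.5²/14) = 2.517
Welch–Satterthwaite df ≈ 22.97
Two-sided p-value ≈ 0.0193
Since p ≈ 0.0193 < α = 0.05, reject H0; the data support H1.

2.517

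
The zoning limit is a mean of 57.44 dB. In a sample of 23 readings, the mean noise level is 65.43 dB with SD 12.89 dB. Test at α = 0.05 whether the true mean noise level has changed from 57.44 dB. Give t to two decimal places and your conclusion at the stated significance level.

H0: μ = 57.44; H1: μ ≠ 57.44 (one-sample t-test, two-sided).
t = (x̄ − μ₀)/(s/√n) = (65.43 − 57.44)/(12.89/√23) = 2.97
df = n − 1 = 22
Two-sided p-value ≈ 0.007
Since p ≈ 0.007 < α = 0.05, reject H0; the evidence is statistically significant.

t = 2.97; reject H0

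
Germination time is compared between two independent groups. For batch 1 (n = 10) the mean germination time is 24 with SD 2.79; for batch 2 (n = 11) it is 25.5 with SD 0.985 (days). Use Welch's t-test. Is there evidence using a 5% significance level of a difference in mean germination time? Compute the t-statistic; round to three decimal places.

-1.611

Let group 1 = batch 1, group 2 = batch 2. H0: μ_1 = μ_2; H1: μ_1 ≠ μ_2 (Welch's two-sample t-test, two-sided).
t = (x̄_1 − x̄_2)/√(s_1²/n_1 + s_2²/n_2) = (24 − 25.5)/√(2.79²/10 + 0.985²/11) = -1.611
Welch–Satterthwaite df ≈ 11.03
Two-sided p-value ≈ 0.1353
Since p ≈ 0.1353 > α = 0.05, fail to reject H0; the data do not provide sufficient evidence against H0.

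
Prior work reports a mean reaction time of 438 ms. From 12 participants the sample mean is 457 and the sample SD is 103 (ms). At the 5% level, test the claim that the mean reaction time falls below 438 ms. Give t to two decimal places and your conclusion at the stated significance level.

t = 0.64; fail to reject H0

H0: μ = 438; H1: μ < 438 (one-sample t-test, left-tailed).
t = (x̄ − μ₀)/(s/√n) = (457 − 438)/(103/√12) = 0.64
df = n − 1 = 11
p-value = P(T ≤ 0.64) ≈ 0.732
Since p ≈ 0.732 > α = 0.05, fail to reject H0; the evidence is not statistically significant.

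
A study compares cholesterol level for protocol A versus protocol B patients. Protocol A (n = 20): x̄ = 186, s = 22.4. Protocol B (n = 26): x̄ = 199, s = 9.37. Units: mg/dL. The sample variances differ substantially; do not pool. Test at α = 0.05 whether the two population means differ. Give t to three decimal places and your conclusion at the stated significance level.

Let group 1 = protocol A, group 2 = protocol B. H0: μ_1 = μ_2; H1: μ_1 ≠ μ_2 (Welch's two-sample t-test, two-sided).
t = (x̄_1 − x̄_2)/√(s_1²/n_1 + s_2²/n_2) = (186 − 199)/√(22.4²/20 + 9.37²/26) = -2.437
Welch–Satterthwaite df ≈ 24.13
Two-sided p-value ≈ 0.023
Since p ≈ 0.023 < α = 0.05, reject H0; the evidence is statistically significant.

t = -2.437; reject H0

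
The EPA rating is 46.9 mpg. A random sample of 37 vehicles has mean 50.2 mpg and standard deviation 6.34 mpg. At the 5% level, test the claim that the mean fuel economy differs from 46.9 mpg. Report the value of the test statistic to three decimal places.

3.166

H0: μ = 46.9; H1: μ ≠ 46.9 (one-sample t-test, two-sided).
t = (x̄ − μ₀)/(s/√n) = (50.2 − 46.9)/(6.34/√37) = 3.166
df = n − 1 = 36
Two-sided p-value ≈ 0.0031
Since p ≈ 0.0031 < α = 0.05, reject H0; the evidence is statistically significant.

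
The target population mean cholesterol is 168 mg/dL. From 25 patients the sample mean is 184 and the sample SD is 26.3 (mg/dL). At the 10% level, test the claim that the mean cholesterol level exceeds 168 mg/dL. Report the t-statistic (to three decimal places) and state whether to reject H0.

H0: μ = 168; H1: μ > 168 (one-sample t-test, right-tailed).
t = (x̄ − μ₀)/(s/√n) = (184 − 168)/(26.3/√25) = 3.042
df = n − 1 = 24
p-value = P(T ≥ 3.042) ≈ 0.003
Since p ≈ 0.003 < α = 0.1, reject H0; the data support H1.

t = 3.042; reject H0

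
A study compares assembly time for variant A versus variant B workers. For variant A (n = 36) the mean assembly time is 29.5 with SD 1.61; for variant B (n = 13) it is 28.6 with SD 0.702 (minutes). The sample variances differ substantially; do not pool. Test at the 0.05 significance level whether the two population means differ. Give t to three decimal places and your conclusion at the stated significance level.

t = 2.715; reject H0

Let group 1 = variant A, group 2 = variant B. H0: μ_1 = μ_2; H1: μ_1 ≠ μ_2 (Welch's two-sample t-test, two-sided).
t = (x̄_1 − x̄_2)/√(s_1²/n_1 + s_2²/n_2) = (29.5 − 28.6)/√(1.61²/36 + 0.702²/13) = 2.715
Welch–Satterthwaite df ≈ 45.10
Two-sided p-value ≈ 0.009
Since p ≈ 0.009 < α = 0.05, reject H0; the data support H1.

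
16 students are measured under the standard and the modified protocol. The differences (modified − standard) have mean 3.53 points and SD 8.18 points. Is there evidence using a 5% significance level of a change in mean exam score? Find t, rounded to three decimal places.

1.726

H0: μ_d = 0; H1: μ_d ≠ 0 (paired t-test on the differences, two-sided).
t = d̄/(s_d/√n) = 3.53/(8.18/√16) = 1.726
df = n − 1 = 15
Two-sided p-value ≈ 0.1049
Since p ≈ 0.1049 > α = 0.05, fail to reject H0; the evidence is not statistically significant.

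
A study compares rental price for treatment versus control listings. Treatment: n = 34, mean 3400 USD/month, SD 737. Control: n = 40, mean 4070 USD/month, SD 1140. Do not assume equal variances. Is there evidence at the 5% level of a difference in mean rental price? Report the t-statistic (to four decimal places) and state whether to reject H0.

Let group 1 = treatment, group 2 = control. H0: μ_1 = μ_2; H1: μ_1 ≠ μ_2 (Welch's two-sample t-test, two-sided).
t = (x̄_1 − x̄_2)/√(s_1²/n_1 + s_2²/n_2) = (3400 − 4070)/√(737²/34 + 1140²/40) = -3.0434
Welch–Satterthwaite df ≈ 67.50
Two-sided p-value ≈ 0.0033
Since p ≈ 0.0033 < α = 0.05, reject H0; the evidence is statistically significant.

t = -3.0434; reject H0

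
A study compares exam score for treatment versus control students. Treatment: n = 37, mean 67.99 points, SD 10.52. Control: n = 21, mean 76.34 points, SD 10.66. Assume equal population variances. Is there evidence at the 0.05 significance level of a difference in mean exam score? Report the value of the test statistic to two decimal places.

-2.89

Let group 1 = treatment, group 2 = control. H0: μ_1 = μ_2; H1: μ_1 ≠ μ_2 (two-sample pooled-variance t-test, two-sided).
s_p² = [(37−1)·10.52² + (21−1)·10.66²]/(37+21−2) = 111.729
t = (67.99 − 76.34)/√[111.729·(1/37 + 1/21)] = -2.89
df = n₁ + n₂ − 2 = 56
Two-sided p-value ≈ 0.0055
Since p ≈ 0.0055 < α = 0.05, reject H0; the evidence is statistically significant.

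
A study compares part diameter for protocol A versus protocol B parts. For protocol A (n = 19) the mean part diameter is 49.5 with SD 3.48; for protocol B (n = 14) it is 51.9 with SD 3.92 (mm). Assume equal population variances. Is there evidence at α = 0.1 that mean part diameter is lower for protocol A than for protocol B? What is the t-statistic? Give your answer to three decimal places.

Let group 1 = protocol A, group 2 = protocol B. H0: μ_1 = μ_2; H1: μ_1 < μ_2 (two-sample pooled-variance t-test, left-tailed).
s_p² = [(19−1)·3.48² + (14−1)·3.92²]/(19+14−2) = 13.4758
t = (49.5 − 51.9)/√[13.4758·(1/19 + 1/14)] = -1.856
df = n₁ + n₂ − 2 = 31
p-value = P(T ≤ -1.856) ≈ 0.0365
Since p ≈ 0.0365 < α = 0.1, reject H0; the evidence is statistically significant.

-1.856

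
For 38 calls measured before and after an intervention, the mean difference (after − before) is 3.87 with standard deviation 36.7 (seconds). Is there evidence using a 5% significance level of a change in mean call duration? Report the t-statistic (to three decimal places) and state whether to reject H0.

t = 0.650; fail to reject H0

H0: μ_d = 0; H1: μ_d ≠ 0 (paired t-test on the differences, two-sided).
t = d̄/(s_d/√n) = 3.87/(36.7/√38) = 0.650
df = n − 1 = 37
Two-sided p-value ≈ 0.520
Since p ≈ 0.520 > α = 0.05, fail to reject H0; the data do not provide sufficient evidence against H0.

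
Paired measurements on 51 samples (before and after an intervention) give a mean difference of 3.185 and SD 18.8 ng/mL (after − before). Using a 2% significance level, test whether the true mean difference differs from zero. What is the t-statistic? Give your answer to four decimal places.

H0: μ_d = 0; H1: μ_d ≠ 0 (paired t-test on the differences, two-sided).
t = d̄/(s_d/√n) = 3.185/(18.8/√51) = 1.2099
df = n − 1 = 50
Two-sided p-value ≈ 0.2320
Since p ≈ 0.2320 > α = 0.02, fail to reject H0; the data do not provide sufficient evidence against H0.

1.2099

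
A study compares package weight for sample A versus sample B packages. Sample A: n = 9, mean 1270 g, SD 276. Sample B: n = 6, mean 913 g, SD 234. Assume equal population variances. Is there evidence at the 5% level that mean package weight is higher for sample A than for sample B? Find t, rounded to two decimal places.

2.60

Let group 1 = sample A, group 2 = sample B. H0: μ_1 = μ_2; H1: μ_1 > μ_2 (two-sample pooled-variance t-test, right-tailed).
s_p² = [(9−1)·276² + (6−1)·234²]/(9+6−2) = 67937.5
t = (1270 − 913)/√[67937.5·(1/9 + 1/6)] = 2.60
df = n₁ + n₂ − 2 = 13
p-value = P(T ≥ 2.60) ≈ 0.0110
Since p ≈ 0.0110 < α = 0.05, reject H0; the evidence is statistically significant.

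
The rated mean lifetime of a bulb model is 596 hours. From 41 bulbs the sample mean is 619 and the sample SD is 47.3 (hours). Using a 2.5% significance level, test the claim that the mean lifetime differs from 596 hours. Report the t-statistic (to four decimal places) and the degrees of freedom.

H0: μ = 596; H1: μ ≠ 596 (one-sample t-test, two-sided).
t = (x̄ − μ₀)/(s/√n) = (619 − 596)/(47.3/√41) = 3.1136
df = n − 1 = 40
Two-sided p-value ≈ 0.0034
Since p ≈ 0.0034 < α = 0.025, reject H0; the data support H1.

t = 3.1136, df = 40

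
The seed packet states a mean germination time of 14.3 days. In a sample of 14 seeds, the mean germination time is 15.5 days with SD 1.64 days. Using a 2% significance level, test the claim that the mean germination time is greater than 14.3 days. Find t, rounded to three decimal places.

2.738

H0: μ = 14.3; H1: μ > 14.3 (one-sample t-test, right-tailed).
t = (x̄ − μ₀)/(s/√n) = (15.5 − 14.3)/(1.64/√14) = 2.738
df = n − 1 = 13
p-value = P(T ≥ 2.738) ≈ 0.0085
Since p ≈ 0.0085 < α = 0.02, reject H0; the data support H1.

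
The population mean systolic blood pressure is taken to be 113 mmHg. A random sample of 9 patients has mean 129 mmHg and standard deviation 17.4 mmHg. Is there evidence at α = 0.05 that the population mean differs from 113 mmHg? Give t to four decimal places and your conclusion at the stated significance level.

t = 2.7586; reject H0

H0: μ = 113; H1: μ ≠ 113 (one-sample t-test, two-sided).
t = (x̄ − μ₀)/(s/√n) = (129 − 113)/(17.4/√9) = 2.7586
df = n − 1 = 8
Two-sided p-value ≈ 0.0247
Since p ≈ 0.0247 < α = 0.05, reject H0; the evidence is statistically significant.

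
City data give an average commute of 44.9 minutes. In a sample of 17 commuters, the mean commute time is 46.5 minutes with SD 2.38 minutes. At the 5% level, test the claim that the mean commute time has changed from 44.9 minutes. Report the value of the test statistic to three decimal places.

2.772

H0: μ = 44.9; H1: μ ≠ 44.9 (one-sample t-test, two-sided).
t = (x̄ − μ₀)/(s/√n) = (46.5 − 44.9)/(2.38/√17) = 2.772
df = n − 1 = 16
Two-sided p-value ≈ 0.014
Since p ≈ 0.014 < α = 0.05, reject H0; the evidence is statistically significant.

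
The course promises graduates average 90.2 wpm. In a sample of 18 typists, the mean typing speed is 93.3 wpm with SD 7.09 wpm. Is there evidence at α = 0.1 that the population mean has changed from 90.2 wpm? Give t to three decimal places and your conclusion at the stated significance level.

H0: μ = 90.2; H1: μ ≠ 90.2 (one-sample t-test, two-sided).
t = (x̄ − μ₀)/(s/√n) = (93.3 − 90.2)/(7.09/√18) = 1.855
df = n − 1 = 17
Two-sided p-value ≈ 0.0810
Since p ≈ 0.0810 < α = 0.1, reject H0; the evidence is statistically significant.

t = 1.855; reject H0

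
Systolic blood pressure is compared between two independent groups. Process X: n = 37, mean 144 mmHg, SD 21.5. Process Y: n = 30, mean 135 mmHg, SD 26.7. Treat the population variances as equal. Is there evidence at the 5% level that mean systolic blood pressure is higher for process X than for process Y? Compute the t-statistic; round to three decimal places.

Let group 1 = process X, group 2 = process Y. H0: μ_1 = μ_2; H1: μ_1 > μ_2 (two-sample pooled-variance t-test, right-tailed).
s_p² = [(37−1)·21.5² + (30−1)·26.7²]/(37+30−2) = 574.074
t = (144 − 135)/√[574.074·(1/37 + 1/30)] = 1.529
df = n₁ + n₂ − 2 = 65
p-value = P(T ≥ 1.529) ≈ 0.0656
Since p ≈ 0.0656 > α = 0.05, fail to reject H0; the data do not provide sufficient evidence against H0.

1.529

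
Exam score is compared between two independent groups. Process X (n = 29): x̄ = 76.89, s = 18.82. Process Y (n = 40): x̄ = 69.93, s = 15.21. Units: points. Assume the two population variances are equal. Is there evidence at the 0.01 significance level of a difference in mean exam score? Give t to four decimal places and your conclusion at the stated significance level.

Let group 1 = process X, group 2 = process Y. H0: μ_1 = μ_2; H1: μ_1 ≠ μ_2 (two-sample pooled-variance t-test, two-sided).
s_p² = [(29−1)·18.82² + (40−1)·15.21²]/(29+40−2) = 282.684
t = (76.89 − 69.93)/√[282.684·(1/29 + 1/40)] = 1.6973
df = n₁ + n₂ − 2 = 67
Two-sided p-value ≈ 0.094
Since p ≈ 0.094 > α = 0.01, fail to reject H0; the evidence is not statistically significant.

t = 1.6973; fail to reject H0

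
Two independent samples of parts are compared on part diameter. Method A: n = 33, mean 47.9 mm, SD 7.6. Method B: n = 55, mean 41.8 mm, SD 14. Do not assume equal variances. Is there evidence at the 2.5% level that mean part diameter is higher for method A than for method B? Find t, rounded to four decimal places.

2.6462

Let group 1 = method A, group 2 = method B. H0: μ_1 = μ_2; H1: μ_1 > μ_2 (Welch's two-sample t-test, right-tailed).
t = (x̄_1 − x̄_2)/√(s_1²/n_1 + s_2²/n_2) = (47.9 − 41.8)/√(7.6²/33 + 14²/55) = 2.6462
Welch–Satterthwaite df ≈ 85.33
p-value = P(T ≥ 2.6462) ≈ 0.005
Since p ≈ 0.005 < α = 0.025, reject H0; the data support H1.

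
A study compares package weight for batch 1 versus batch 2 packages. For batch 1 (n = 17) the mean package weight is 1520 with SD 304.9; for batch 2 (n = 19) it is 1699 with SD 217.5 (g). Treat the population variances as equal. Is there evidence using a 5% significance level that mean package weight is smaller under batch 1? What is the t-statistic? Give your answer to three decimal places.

-2.044

Let group 1 = batch 1, group 2 = batch 2. H0: μ_1 = μ_2; H1: μ_1 < μ_2 (two-sample pooled-variance t-test, left-tailed).
s_p² = [(17−1)·304.9² + (19−1)·217.5²]/(17+19−2) = 68792.3
t = (1520 − 1699)/√[68792.3·(1/17 + 1/19)] = -2.044
df = n₁ + n₂ − 2 = 34
p-value = P(T ≤ -2.044) ≈ 0.024
Since p ≈ 0.024 < α = 0.05, reject H0; the data support H1.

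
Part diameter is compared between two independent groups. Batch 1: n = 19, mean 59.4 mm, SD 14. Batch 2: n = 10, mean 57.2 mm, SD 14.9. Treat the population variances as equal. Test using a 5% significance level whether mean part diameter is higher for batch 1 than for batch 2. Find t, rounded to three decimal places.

0.394

Let group 1 = batch 1, group 2 = batch 2. H0: μ_1 = μ_2; H1: μ_1 > μ_2 (two-sample pooled-variance t-test, right-tailed).
s_p² = [(19−1)·14² + (10−1)·14.9²]/(19+10−2) = 204.67
t = (59.4 − 57.2)/√[204.67·(1/19 + 1/10)] = 0.394
df = n₁ + n₂ − 2 = 27
p-value = P(T ≥ 0.394) ≈ 0.348
Since p ≈ 0.348 > α = 0.05, fail to reject H0; the data do not provide sufficient evidence against H0.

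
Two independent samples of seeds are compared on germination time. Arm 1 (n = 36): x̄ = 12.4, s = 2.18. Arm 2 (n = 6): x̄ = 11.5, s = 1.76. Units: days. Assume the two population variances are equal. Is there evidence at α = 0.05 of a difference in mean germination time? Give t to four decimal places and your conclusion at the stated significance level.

t = 0.9573; fail to reject H0

Let group 1 = arm 1, group 2 = arm 2. H0: μ_1 = μ_2; H1: μ_1 ≠ μ_2 (two-sample pooled-variance t-test, two-sided).
s_p² = [(36−1)·2.18² + (6−1)·1.76²]/(36+6−2) = 4.54555
t = (12.4 − 11.5)/√[4.54555·(1/36 + 1/6)] = 0.9573
df = n₁ + n₂ − 2 = 40
Two-sided p-value ≈ 0.3442
Since p ≈ 0.3442 > α = 0.05, fail to reject H0; the evidence is not statistically significant.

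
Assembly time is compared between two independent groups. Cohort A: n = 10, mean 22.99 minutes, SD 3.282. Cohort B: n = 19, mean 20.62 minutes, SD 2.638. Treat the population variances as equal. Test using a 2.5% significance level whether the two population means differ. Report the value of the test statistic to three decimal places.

Let group 1 = cohort A, group 2 = cohort B. H0: μ_1 = μ_2; H1: μ_1 ≠ μ_2 (two-sample pooled-variance t-test, two-sided).
s_p² = [(10−1)·3.282² + (19−1)·2.638²]/(10+19−2) = 8.22987
t = (22.99 − 20.62)/√[8.22987·(1/10 + 1/19)] = 2.115
df = n₁ + n₂ − 2 = 27
Two-sided p-value ≈ 0.044
Since p ≈ 0.044 > α = 0.025, fail to reject H0; the data do not provide sufficient evidence against H0.

2.115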